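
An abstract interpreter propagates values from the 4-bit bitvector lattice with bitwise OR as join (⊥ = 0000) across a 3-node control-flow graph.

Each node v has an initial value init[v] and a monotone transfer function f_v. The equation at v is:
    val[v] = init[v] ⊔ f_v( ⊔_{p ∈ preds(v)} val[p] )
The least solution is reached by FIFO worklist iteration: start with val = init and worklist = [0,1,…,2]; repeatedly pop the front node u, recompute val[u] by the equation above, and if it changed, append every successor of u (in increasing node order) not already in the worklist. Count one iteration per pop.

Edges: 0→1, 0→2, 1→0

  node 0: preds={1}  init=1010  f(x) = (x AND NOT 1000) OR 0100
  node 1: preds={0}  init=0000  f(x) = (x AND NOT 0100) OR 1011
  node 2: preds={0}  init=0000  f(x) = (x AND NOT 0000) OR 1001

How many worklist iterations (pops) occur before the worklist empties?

Trace (6 dequeues):
  [1] u=0 | in 0000 | out 1110 | prev 1010 | push {}
  [2] u=1 | in 1110 | out 1011 | prev 0000 | push {0}
  [3] u=2 | in 1110 | out 1111 | prev 0000 | push {}
  [4] u=0 | in 1011 | out 1111 | prev 1110 | push {1,2}
  [5] u=1 | in 1111 | out 1011 | ==
  [6] u=2 | in 1111 | out 1111 | ==

Converged values:
  [0] 1111
  [1] 1011
  [2] 1111

6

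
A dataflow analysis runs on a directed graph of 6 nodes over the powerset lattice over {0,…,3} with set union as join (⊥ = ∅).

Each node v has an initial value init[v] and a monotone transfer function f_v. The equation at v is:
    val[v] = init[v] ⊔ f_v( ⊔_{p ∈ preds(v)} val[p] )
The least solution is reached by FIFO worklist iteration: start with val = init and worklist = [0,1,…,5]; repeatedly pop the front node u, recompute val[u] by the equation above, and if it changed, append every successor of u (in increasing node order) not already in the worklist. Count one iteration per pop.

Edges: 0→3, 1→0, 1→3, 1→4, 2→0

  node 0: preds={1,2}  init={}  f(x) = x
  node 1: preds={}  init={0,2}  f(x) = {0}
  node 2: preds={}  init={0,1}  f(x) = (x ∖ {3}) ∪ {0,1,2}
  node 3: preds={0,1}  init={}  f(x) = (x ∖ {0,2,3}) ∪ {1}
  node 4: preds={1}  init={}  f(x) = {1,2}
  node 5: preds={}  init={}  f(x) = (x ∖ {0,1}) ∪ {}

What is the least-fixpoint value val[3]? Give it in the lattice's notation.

{1}

Iteration log — 7 steps:
  step 1. node 0  ⊔preds={0,1,2}  new={0,1,2}  old={}  +wl: 
  step 2. node 1  ⊔preds={}  new={0,2}  stable
  step 3. node 2  ⊔preds={}  new={0,1,2}  old={0,1}  +wl: 0
  step 4. node 3  ⊔preds={0,1,2}  new={1}  old={}  +wl: 
  step 5. node 4  ⊔preds={0,2}  new={1,2}  old={}  +wl: 
  step 6. node 5  ⊔preds={}  new={}  stable
  step 7. node 0  ⊔preds={0,1,2}  new={0,1,2}  stable

Least fixpoint reached:
  node 0: {0,1,2}
  node 1: {0,2}
  node 2: {0,1,2}
  node 3: {1}
  node 4: {1,2}
  node 5: {}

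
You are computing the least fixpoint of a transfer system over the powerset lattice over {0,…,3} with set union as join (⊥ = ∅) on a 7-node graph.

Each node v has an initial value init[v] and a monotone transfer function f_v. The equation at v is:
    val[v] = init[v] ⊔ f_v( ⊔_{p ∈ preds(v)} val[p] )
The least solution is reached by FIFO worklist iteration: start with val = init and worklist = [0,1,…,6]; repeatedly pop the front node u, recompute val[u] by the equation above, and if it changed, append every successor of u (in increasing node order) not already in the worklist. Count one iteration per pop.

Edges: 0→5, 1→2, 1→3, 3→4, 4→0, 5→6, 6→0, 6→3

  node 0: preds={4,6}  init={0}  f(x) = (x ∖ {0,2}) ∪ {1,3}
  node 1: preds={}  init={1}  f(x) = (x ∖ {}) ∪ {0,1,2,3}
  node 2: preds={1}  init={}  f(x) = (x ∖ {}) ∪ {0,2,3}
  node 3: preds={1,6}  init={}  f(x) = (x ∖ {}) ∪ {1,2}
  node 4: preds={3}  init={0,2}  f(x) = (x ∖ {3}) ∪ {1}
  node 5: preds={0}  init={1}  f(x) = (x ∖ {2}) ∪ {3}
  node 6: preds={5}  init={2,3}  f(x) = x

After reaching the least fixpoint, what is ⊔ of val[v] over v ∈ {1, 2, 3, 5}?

{0,1,2,3}

Worklist (9 pops):
  #1 pop 0: in={0,2,3} → {0,1,3} (was {0}); enqueue []
  #2 pop 1: in={} → {0,1,2,3} (was {1}); enqueue []
  #3 pop 2: in={0,1,2,3} → {0,1,2,3} (was {}); enqueue []
  #4 pop 3: in={0,1,2,3} → {0,1,2,3} (was {}); enqueue []
  #5 pop 4: in={0,1,2,3} → {0,1,2} (was {0,2}); enqueue [0]
  #6 pop 5: in={0,1,3} → {0,1,3} (was {1}); enqueue []
  #7 pop 6: in={0,1,3} → {0,1,2,3} (was {2,3}); enqueue [3]
  #8 pop 0: in={0,1,2,3} → {0,1,3} (no change)
  #9 pop 3: in={0,1,2,3} → {0,1,2,3} (no change)

Fixpoint:
  val[0] = {0,1,3}
  val[1] = {0,1,2,3}
  val[2] = {0,1,2,3}
  val[3] = {0,1,2,3}
  val[4] = {0,1,2}
  val[5] = {0,1,3}
  val[6] = {0,1,2,3}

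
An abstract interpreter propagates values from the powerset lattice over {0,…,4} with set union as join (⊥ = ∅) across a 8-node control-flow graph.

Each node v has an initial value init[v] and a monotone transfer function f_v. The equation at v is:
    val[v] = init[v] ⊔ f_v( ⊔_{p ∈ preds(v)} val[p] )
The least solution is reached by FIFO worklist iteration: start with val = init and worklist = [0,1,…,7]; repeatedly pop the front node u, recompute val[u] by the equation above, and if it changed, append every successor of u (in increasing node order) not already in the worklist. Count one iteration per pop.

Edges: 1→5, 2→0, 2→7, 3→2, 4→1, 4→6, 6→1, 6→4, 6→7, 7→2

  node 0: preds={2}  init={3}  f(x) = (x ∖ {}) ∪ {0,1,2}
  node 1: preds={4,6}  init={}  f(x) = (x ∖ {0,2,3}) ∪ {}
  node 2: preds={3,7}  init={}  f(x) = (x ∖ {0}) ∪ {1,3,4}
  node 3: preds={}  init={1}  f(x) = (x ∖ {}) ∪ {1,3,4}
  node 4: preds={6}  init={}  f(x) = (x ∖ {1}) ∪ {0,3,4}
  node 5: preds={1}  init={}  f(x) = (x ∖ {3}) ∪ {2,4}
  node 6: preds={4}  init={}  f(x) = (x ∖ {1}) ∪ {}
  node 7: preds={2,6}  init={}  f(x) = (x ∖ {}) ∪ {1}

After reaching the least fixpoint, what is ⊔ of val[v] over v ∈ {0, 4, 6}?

Trace (13 dequeues):
  [1] u=0 | in {} | out {0,1,2,3} | prev {3} | push {}
  [2] u=1 | in {} | out {} | ==
  [3] u=2 | in {1} | out {1,3,4} | prev {} | push {0}
  [4] u=3 | in {} | out {1,3,4} | prev {1} | push {2}
  [5] u=4 | in {} | out {0,3,4} | prev {} | push {1}
  [6] u=5 | in {} | out {2,4} | prev {} | push {}
  [7] u=6 | in {0,3,4} | out {0,3,4} | prev {} | push {4}
  [8] u=7 | in {0,1,3,4} | out {0,1,3,4} | prev {} | push {}
  [9] u=0 | in {1,3,4} | out {0,1,2,3,4} | prev {0,1,2,3} | push {}
  [10] u=2 | in {0,1,3,4} | out {1,3,4} | ==
  [11] u=1 | in {0,3,4} | out {4} | prev {} | push {5}
  [12] u=4 | in {0,3,4} | out {0,3,4} | ==
  [13] u=5 | in {4} | out {2,4} | ==

Converged values:
  [0] {0,1,2,3,4}
  [1] {4}
  [2] {1,3,4}
  [3] {1,3,4}
  [4] {0,3,4}
  [5] {2,4}
  [6] {0,3,4}
  [7] {0,1,3,4}

{0,1,2,3,4}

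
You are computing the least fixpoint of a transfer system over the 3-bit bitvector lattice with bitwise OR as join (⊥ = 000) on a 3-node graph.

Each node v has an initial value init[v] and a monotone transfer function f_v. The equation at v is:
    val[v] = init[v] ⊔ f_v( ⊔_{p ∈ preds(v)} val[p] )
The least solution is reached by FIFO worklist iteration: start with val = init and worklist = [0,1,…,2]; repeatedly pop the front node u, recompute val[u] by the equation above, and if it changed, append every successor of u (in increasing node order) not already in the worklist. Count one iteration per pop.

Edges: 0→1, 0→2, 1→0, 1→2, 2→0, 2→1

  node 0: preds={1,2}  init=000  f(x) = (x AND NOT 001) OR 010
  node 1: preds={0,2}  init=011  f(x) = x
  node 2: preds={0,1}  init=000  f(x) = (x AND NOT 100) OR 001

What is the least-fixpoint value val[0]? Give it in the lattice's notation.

Iteration log — 5 steps:
  step 1. node 0  ⊔preds=011  new=010  old=000  +wl: 
  step 2. node 1  ⊔preds=010  new=011  stable
  step 3. node 2  ⊔preds=011  new=011  old=000  +wl: 0,1
  step 4. node 0  ⊔preds=011  new=010  stable
  step 5. node 1  ⊔preds=011  new=011  stable

Least fixpoint reached:
  node 0: 010
  node 1: 011
  node 2: 011

010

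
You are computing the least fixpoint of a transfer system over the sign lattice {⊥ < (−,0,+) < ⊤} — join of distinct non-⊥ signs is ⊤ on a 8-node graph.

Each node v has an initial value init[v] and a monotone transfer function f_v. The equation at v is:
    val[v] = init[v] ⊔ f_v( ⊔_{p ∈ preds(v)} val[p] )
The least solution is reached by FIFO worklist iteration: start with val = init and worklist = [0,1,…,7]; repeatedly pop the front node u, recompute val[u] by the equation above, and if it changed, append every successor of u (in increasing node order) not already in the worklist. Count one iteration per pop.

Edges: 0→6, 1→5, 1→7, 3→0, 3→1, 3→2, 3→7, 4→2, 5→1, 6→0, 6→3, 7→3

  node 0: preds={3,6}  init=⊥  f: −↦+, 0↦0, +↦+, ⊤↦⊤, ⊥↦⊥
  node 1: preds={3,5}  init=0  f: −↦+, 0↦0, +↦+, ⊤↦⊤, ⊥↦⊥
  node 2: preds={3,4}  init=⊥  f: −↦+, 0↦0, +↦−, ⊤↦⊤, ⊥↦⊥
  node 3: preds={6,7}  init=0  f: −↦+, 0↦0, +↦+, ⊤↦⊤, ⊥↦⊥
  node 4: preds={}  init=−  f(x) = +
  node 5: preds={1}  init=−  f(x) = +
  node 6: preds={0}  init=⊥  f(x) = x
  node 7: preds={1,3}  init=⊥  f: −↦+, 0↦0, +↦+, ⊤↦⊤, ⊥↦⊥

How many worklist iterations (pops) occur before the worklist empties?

19

Worklist (19 pops):
  #1 pop 0: in=0 → 0 (was ⊥); enqueue []
  #2 pop 1: in=⊤ → ⊤ (was 0); enqueue []
  #3 pop 2: in=⊤ → ⊤ (was ⊥); enqueue []
  #4 pop 3: in=⊥ → 0 (no change)
  #5 pop 4: in=⊥ → ⊤ (was −); enqueue [2]
  #6 pop 5: in=⊤ → ⊤ (was −); enqueue [1]
  #7 pop 6: in=0 → 0 (was ⊥); enqueue [0,3]
  #8 pop 7: in=⊤ → ⊤ (was ⊥); enqueue []
  #9 pop 2: in=⊤ → ⊤ (no change)
  #10 pop 1: in=⊤ → ⊤ (no change)
  #11 pop 0: in=0 → 0 (no change)
  #12 pop 3: in=⊤ → ⊤ (was 0); enqueue [0,1,2,7]
  #13 pop 0: in=⊤ → ⊤ (was 0); enqueue [6]
  #14 pop 1: in=⊤ → ⊤ (no change)
  #15 pop 2: in=⊤ → ⊤ (no change)
  #16 pop 7: in=⊤ → ⊤ (no change)
  #17 pop 6: in=⊤ → ⊤ (was 0); enqueue [0,3]
  #18 pop 0: in=⊤ → ⊤ (no change)
  #19 pop 3: in=⊤ → ⊤ (no change)

Fixpoint:
  val[0] = ⊤
  val[1] = ⊤
  val[2] = ⊤
  val[3] = ⊤
  val[4] = ⊤
  val[5] = ⊤
  val[6] = ⊤
  val[7] = ⊤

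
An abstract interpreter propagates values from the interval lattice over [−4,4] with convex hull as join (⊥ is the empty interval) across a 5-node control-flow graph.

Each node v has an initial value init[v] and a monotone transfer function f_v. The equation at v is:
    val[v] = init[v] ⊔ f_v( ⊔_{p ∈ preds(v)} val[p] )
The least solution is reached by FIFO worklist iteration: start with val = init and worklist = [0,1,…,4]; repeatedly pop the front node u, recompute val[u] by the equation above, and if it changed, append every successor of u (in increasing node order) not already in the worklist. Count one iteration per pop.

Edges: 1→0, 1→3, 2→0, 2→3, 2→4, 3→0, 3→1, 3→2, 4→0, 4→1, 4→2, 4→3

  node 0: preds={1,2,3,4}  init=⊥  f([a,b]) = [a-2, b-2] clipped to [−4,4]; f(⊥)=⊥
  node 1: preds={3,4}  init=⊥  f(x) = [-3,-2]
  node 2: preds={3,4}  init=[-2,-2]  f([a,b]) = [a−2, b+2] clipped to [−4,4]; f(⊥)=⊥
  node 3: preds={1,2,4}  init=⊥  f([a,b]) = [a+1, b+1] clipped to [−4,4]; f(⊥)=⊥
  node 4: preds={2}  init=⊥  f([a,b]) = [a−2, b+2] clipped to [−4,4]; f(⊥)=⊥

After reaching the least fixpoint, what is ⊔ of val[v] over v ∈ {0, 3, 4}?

[-4,4]

Worklist (19 pops):
  #1 pop 0: in=[-2,-2] → [-4,-4] (was ⊥); enqueue []
  #2 pop 1: in=⊥ → [-3,-2] (was ⊥); enqueue [0]
  #3 pop 2: in=⊥ → [-2,-2] (no change)
  #4 pop 3: in=[-3,-2] → [-2,-1] (was ⊥); enqueue [1,2]
  #5 pop 4: in=[-2,-2] → [-4,0] (was ⊥); enqueue [3]
  #6 pop 0: in=[-4,0] → [-4,-2] (was [-4,-4]); enqueue []
  #7 pop 1: in=[-4,0] → [-3,-2] (no change)
  #8 pop 2: in=[-4,0] → [-4,2] (was [-2,-2]); enqueue [0,4]
  #9 pop 3: in=[-4,2] → [-3,3] (was [-2,-1]); enqueue [1,2]
  #10 pop 0: in=[-4,3] → [-4,1] (was [-4,-2]); enqueue []
  #11 pop 4: in=[-4,2] → [-4,4] (was [-4,0]); enqueue [0,3]
  #12 pop 1: in=[-4,4] → [-3,-2] (no change)
  #13 pop 2: in=[-4,4] → [-4,4] (was [-4,2]); enqueue [4]
  #14 pop 0: in=[-4,4] → [-4,2] (was [-4,1]); enqueue []
  #15 pop 3: in=[-4,4] → [-3,4] (was [-3,3]); enqueue [0,1,2]
  #16 pop 4: in=[-4,4] → [-4,4] (no change)
  #17 pop 0: in=[-4,4] → [-4,2] (no change)
  #18 pop 1: in=[-4,4] → [-3,-2] (no change)
  #19 pop 2: in=[-4,4] → [-4,4] (no change)

Fixpoint:
  val[0] = [-4,2]
  val[1] = [-3,-2]
  val[2] = [-4,4]
  val[3] = [-3,4]
  val[4] = [-4,4]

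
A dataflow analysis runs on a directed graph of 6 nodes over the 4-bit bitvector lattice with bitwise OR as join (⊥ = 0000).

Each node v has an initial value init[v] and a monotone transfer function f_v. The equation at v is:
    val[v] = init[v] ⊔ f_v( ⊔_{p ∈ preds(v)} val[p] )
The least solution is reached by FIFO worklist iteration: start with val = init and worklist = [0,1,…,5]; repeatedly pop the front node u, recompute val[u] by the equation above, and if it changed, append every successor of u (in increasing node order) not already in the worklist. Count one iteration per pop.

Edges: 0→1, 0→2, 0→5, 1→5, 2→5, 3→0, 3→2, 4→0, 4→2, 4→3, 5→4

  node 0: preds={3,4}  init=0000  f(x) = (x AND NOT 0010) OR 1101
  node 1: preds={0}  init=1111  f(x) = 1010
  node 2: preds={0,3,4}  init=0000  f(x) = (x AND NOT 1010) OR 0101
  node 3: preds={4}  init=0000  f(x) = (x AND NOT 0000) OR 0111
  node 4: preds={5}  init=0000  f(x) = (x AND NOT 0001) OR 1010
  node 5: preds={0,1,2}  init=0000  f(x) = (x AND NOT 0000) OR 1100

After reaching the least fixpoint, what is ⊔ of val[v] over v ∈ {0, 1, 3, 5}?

1111

Iteration log — 13 steps:
  step 1. node 0  ⊔preds=0000  new=1101  old=0000  +wl: 
  step 2. node 1  ⊔preds=1101  new=1111  stable
  step 3. node 2  ⊔preds=1101  new=0101  old=0000  +wl: 
  step 4. node 3  ⊔preds=0000  new=0111  old=0000  +wl: 0,2
  step 5. node 4  ⊔preds=0000  new=1010  old=0000  +wl: 3
  step 6. node 5  ⊔preds=1111  new=1111  old=0000  +wl: 4
  step 7. node 0  ⊔preds=1111  new=1101  stable
  step 8. node 2  ⊔preds=1111  new=0101  stable
  step 9. node 3  ⊔preds=1010  new=1111  old=0111  +wl: 0,2
  step 10. node 4  ⊔preds=1111  new=1110  old=1010  +wl: 3
  step 11. node 0  ⊔preds=1111  new=1101  stable
  step 12. node 2  ⊔preds=1111  new=0101  stable
  step 13. node 3  ⊔preds=1110  new=1111  stable

Least fixpoint reached:
  node 0: 1101
  node 1: 1111
  node 2: 0101
  node 3: 1111
  node 4: 1110
  node 5: 1111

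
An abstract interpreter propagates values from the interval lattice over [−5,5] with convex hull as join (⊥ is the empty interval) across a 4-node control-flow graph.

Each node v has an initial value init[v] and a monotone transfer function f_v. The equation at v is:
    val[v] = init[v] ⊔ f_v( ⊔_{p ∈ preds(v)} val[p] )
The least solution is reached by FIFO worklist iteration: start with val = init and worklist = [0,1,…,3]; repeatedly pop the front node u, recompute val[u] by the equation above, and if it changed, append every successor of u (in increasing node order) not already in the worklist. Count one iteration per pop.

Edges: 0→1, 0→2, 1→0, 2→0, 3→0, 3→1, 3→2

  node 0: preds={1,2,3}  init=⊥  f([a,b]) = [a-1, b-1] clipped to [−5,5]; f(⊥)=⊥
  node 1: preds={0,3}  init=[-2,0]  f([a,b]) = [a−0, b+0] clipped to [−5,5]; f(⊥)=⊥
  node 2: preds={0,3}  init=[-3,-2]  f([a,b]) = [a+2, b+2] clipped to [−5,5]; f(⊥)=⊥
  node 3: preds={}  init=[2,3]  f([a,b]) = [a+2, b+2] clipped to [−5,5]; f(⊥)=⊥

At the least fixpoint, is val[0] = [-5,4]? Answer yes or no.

yes

Iteration log — 8 steps:
  step 1. node 0  ⊔preds=[-3,3]  new=[-4,2]  old=⊥  +wl: 
  step 2. node 1  ⊔preds=[-4,3]  new=[-4,3]  old=[-2,0]  +wl: 0
  step 3. node 2  ⊔preds=[-4,3]  new=[-3,5]  old=[-3,-2]  +wl: 
  step 4. node 3  ⊔preds=⊥  new=[2,3]  stable
  step 5. node 0  ⊔preds=[-4,5]  new=[-5,4]  old=[-4,2]  +wl: 1,2
  step 6. node 1  ⊔preds=[-5,4]  new=[-5,4]  old=[-4,3]  +wl: 0
  step 7. node 2  ⊔preds=[-5,4]  new=[-3,5]  stable
  step 8. node 0  ⊔preds=[-5,5]  new=[-5,4]  stable

Least fixpoint reached:
  node 0: [-5,4]
  node 1: [-5,4]
  node 2: [-3,5]
  node 3: [2,3]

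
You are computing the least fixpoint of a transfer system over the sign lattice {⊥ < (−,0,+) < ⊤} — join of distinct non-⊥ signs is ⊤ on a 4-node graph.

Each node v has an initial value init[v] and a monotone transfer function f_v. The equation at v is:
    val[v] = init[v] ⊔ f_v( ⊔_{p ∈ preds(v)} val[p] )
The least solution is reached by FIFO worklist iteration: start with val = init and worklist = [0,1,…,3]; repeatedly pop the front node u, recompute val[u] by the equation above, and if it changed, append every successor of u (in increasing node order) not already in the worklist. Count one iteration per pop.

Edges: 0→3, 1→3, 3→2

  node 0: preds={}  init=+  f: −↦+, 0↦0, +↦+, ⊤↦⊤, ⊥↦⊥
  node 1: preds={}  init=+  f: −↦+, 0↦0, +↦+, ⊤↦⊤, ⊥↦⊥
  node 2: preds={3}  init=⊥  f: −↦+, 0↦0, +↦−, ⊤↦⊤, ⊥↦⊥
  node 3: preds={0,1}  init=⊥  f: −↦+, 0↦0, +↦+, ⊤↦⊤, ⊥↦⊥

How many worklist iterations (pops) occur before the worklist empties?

Trace (5 dequeues):
  [1] u=0 | in ⊥ | out + | ==
  [2] u=1 | in ⊥ | out + | ==
  [3] u=2 | in ⊥ | out ⊥ | ==
  [4] u=3 | in + | out + | prev ⊥ | push {2}
  [5] u=2 | in + | out − | prev ⊥ | push {}

Converged values:
  [0] +
  [1] +
  [2] −
  [3] +

5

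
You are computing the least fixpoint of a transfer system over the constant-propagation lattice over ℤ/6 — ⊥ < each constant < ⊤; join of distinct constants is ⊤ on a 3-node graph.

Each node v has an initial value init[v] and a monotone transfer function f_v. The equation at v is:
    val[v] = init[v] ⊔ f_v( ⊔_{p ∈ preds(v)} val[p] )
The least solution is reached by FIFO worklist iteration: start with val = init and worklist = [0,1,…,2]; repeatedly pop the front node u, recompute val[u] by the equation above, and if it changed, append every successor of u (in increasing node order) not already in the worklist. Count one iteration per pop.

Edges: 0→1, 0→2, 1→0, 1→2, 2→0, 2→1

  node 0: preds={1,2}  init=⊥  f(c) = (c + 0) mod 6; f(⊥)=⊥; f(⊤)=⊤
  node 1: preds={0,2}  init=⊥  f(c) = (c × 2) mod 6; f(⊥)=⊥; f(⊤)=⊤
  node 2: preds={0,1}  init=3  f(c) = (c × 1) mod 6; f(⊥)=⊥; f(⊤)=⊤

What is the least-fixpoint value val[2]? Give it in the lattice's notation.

Worklist (7 pops):
  #1 pop 0: in=3 → 3 (was ⊥); enqueue []
  #2 pop 1: in=3 → 0 (was ⊥); enqueue [0]
  #3 pop 2: in=⊤ → ⊤ (was 3); enqueue [1]
  #4 pop 0: in=⊤ → ⊤ (was 3); enqueue [2]
  #5 pop 1: in=⊤ → ⊤ (was 0); enqueue [0]
  #6 pop 2: in=⊤ → ⊤ (no change)
  #7 pop 0: in=⊤ → ⊤ (no change)

Fixpoint:
  val[0] = ⊤
  val[1] = ⊤
  val[2] = ⊤

⊤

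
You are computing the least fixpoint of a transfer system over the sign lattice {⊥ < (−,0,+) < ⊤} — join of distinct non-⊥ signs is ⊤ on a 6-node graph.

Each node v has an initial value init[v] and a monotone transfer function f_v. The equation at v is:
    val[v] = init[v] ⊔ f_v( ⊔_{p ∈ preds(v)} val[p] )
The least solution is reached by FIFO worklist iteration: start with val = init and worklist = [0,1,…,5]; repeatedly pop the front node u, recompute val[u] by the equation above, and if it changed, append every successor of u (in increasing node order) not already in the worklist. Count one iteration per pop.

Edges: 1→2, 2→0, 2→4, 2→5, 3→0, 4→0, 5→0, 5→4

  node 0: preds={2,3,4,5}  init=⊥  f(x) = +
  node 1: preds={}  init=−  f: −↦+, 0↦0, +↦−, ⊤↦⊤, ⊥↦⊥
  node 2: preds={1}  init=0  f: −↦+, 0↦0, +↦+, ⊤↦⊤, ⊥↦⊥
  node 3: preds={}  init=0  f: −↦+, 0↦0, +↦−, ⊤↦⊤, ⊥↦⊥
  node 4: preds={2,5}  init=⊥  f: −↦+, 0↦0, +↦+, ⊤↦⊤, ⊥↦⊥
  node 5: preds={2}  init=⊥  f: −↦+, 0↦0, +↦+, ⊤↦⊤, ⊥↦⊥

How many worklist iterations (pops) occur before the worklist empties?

Worklist (8 pops):
  #1 pop 0: in=0 → + (was ⊥); enqueue []
  #2 pop 1: in=⊥ → − (no change)
  #3 pop 2: in=− → ⊤ (was 0); enqueue [0]
  #4 pop 3: in=⊥ → 0 (no change)
  #5 pop 4: in=⊤ → ⊤ (was ⊥); enqueue []
  #6 pop 5: in=⊤ → ⊤ (was ⊥); enqueue [4]
  #7 pop 0: in=⊤ → + (no change)
  #8 pop 4: in=⊤ → ⊤ (no change)

Fixpoint:
  val[0] = +
  val[1] = −
  val[2] = ⊤
  val[3] = 0
  val[4] = ⊤
  val[5] = ⊤

8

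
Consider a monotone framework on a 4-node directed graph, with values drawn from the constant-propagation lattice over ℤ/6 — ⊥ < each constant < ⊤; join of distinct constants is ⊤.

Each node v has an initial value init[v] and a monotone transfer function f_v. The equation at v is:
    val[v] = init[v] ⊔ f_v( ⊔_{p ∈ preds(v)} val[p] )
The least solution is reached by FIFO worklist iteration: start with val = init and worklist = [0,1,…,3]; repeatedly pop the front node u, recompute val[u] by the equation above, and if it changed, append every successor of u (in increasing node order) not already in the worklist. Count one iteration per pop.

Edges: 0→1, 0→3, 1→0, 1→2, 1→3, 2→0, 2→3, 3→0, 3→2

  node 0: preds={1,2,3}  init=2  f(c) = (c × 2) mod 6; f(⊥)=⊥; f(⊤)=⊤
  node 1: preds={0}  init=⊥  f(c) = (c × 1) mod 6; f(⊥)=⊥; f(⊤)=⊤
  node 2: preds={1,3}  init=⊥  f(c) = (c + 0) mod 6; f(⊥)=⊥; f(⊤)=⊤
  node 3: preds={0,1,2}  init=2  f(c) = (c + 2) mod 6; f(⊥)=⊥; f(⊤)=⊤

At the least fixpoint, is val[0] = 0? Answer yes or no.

no

Iteration log — 6 steps:
  step 1. node 0  ⊔preds=2  new=⊤  old=2  +wl: 
  step 2. node 1  ⊔preds=⊤  new=⊤  old=⊥  +wl: 0
  step 3. node 2  ⊔preds=⊤  new=⊤  old=⊥  +wl: 
  step 4. node 3  ⊔preds=⊤  new=⊤  old=2  +wl: 2
  step 5. node 0  ⊔preds=⊤  new=⊤  stable
  step 6. node 2  ⊔preds=⊤  new=⊤  stable

Least fixpoint reached:
  node 0: ⊤
  node 1: ⊤
  node 2: ⊤
  node 3: ⊤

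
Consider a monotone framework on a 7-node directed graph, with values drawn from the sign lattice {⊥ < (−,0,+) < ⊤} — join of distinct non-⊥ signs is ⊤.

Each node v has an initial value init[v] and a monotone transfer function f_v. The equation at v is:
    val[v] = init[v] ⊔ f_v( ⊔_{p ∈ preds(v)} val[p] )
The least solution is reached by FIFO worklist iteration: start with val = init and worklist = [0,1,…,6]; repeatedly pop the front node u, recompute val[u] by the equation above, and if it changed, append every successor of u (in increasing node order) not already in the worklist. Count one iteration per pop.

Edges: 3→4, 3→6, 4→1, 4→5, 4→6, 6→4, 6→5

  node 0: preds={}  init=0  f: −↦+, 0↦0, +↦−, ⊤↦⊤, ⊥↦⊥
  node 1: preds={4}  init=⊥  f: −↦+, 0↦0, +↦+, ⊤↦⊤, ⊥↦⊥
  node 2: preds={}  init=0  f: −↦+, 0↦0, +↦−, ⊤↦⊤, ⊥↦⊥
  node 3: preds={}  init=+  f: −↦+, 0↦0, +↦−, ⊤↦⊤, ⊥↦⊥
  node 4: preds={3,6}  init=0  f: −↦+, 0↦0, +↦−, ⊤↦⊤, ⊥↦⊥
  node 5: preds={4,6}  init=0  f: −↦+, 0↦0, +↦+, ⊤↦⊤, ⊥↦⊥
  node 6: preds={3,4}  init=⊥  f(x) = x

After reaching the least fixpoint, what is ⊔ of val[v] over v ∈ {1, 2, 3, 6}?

⊤

Trace (10 dequeues):
  [1] u=0 | in ⊥ | out 0 | ==
  [2] u=1 | in 0 | out 0 | prev ⊥ | push {}
  [3] u=2 | in ⊥ | out 0 | ==
  [4] u=3 | in ⊥ | out + | ==
  [5] u=4 | in + | out ⊤ | prev 0 | push {1}
  [6] u=5 | in ⊤ | out ⊤ | prev 0 | push {}
  [7] u=6 | in ⊤ | out ⊤ | prev ⊥ | push {4,5}
  [8] u=1 | in ⊤ | out ⊤ | prev 0 | push {}
  [9] u=4 | in ⊤ | out ⊤ | ==
  [10] u=5 | in ⊤ | out ⊤ | ==

Converged values:
  [0] 0
  [1] ⊤
  [2] 0
  [3] +
  [4] ⊤
  [5] ⊤
  [6] ⊤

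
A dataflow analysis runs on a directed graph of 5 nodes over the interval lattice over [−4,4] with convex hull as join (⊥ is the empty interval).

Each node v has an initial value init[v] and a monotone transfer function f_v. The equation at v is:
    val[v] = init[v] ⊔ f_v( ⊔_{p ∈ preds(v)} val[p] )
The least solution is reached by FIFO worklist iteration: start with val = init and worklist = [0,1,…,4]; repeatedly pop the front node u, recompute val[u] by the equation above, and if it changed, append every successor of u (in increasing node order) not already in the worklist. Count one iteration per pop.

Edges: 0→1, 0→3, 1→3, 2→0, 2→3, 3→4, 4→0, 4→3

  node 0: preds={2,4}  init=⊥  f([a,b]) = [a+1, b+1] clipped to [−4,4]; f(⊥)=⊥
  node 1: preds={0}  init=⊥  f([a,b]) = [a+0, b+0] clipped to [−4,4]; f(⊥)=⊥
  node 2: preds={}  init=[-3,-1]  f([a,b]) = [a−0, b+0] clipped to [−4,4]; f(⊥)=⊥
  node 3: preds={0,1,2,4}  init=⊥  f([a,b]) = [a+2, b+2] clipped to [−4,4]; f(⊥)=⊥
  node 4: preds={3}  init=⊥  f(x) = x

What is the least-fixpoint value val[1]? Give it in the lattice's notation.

[-2,4]

Worklist (13 pops):
  #1 pop 0: in=[-3,-1] → [-2,0] (was ⊥); enqueue []
  #2 pop 1: in=[-2,0] → [-2,0] (was ⊥); enqueue []
  #3 pop 2: in=⊥ → [-3,-1] (no change)
  #4 pop 3: in=[-3,0] → [-1,2] (was ⊥); enqueue []
  #5 pop 4: in=[-1,2] → [-1,2] (was ⊥); enqueue [0,3]
  #6 pop 0: in=[-3,2] → [-2,3] (was [-2,0]); enqueue [1]
  #7 pop 3: in=[-3,3] → [-1,4] (was [-1,2]); enqueue [4]
  #8 pop 1: in=[-2,3] → [-2,3] (was [-2,0]); enqueue [3]
  #9 pop 4: in=[-1,4] → [-1,4] (was [-1,2]); enqueue [0]
  #10 pop 3: in=[-3,4] → [-1,4] (no change)
  #11 pop 0: in=[-3,4] → [-2,4] (was [-2,3]); enqueue [1,3]
  #12 pop 1: in=[-2,4] → [-2,4] (was [-2,3]); enqueue []
  #13 pop 3: in=[-3,4] → [-1,4] (no change)

Fixpoint:
  val[0] = [-2,4]
  val[1] = [-2,4]
  val[2] = [-3,-1]
  val[3] = [-1,4]
  val[4] = [-1,4]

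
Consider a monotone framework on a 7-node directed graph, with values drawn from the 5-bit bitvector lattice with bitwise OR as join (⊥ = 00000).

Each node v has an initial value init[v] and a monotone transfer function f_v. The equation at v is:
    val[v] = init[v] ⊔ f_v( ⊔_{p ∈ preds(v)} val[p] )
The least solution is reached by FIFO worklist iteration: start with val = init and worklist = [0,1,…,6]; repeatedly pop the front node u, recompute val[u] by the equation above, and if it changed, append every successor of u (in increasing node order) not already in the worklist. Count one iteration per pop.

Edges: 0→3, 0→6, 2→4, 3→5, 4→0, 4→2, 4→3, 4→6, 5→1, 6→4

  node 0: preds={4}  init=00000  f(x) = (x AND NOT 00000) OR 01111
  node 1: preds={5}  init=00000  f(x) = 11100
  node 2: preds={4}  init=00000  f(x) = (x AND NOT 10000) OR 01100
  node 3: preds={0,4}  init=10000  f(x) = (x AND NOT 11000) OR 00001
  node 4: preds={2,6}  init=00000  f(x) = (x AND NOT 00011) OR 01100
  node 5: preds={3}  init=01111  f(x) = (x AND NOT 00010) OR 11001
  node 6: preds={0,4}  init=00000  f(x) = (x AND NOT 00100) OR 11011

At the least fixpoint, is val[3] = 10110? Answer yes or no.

Worklist (16 pops):
  #1 pop 0: in=00000 → 01111 (was 00000); enqueue []
  #2 pop 1: in=01111 → 11100 (was 00000); enqueue []
  #3 pop 2: in=00000 → 01100 (was 00000); enqueue []
  #4 pop 3: in=01111 → 10111 (was 10000); enqueue []
  #5 pop 4: in=01100 → 01100 (was 00000); enqueue [0,2,3]
  #6 pop 5: in=10111 → 11111 (was 01111); enqueue [1]
  #7 pop 6: in=01111 → 11011 (was 00000); enqueue [4]
  #8 pop 0: in=01100 → 01111 (no change)
  #9 pop 2: in=01100 → 01100 (no change)
  #10 pop 3: in=01111 → 10111 (no change)
  #11 pop 1: in=11111 → 11100 (no change)
  #12 pop 4: in=11111 → 11100 (was 01100); enqueue [0,2,3,6]
  #13 pop 0: in=11100 → 11111 (was 01111); enqueue []
  #14 pop 2: in=11100 → 01100 (no change)
  #15 pop 3: in=11111 → 10111 (no change)
  #16 pop 6: in=11111 → 11011 (no change)

Fixpoint:
  val[0] = 11111
  val[1] = 11100
  val[2] = 01100
  val[3] = 10111
  val[4] = 11100
  val[5] = 11111
  val[6] = 11011

no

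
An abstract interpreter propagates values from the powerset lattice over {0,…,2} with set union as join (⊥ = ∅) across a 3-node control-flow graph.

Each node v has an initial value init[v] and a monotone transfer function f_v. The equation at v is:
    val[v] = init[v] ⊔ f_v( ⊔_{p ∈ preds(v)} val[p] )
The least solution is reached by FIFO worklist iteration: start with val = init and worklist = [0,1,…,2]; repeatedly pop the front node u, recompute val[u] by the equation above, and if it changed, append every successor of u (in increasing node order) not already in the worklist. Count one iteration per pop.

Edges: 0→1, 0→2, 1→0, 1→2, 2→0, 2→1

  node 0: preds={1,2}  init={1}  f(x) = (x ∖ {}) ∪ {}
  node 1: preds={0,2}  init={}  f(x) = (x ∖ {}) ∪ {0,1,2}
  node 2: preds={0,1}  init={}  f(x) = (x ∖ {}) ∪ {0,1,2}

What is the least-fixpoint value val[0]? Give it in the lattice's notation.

Iteration log — 6 steps:
  step 1. node 0  ⊔preds={}  new={1}  stable
  step 2. node 1  ⊔preds={1}  new={0,1,2}  old={}  +wl: 0
  step 3. node 2  ⊔preds={0,1,2}  new={0,1,2}  old={}  +wl: 1
  step 4. node 0  ⊔preds={0,1,2}  new={0,1,2}  old={1}  +wl: 2
  step 5. node 1  ⊔preds={0,1,2}  new={0,1,2}  stable
  step 6. node 2  ⊔preds={0,1,2}  new={0,1,2}  stable

Least fixpoint reached:
  node 0: {0,1,2}
  node 1: {0,1,2}
  node 2: {0,1,2}

{0,1,2}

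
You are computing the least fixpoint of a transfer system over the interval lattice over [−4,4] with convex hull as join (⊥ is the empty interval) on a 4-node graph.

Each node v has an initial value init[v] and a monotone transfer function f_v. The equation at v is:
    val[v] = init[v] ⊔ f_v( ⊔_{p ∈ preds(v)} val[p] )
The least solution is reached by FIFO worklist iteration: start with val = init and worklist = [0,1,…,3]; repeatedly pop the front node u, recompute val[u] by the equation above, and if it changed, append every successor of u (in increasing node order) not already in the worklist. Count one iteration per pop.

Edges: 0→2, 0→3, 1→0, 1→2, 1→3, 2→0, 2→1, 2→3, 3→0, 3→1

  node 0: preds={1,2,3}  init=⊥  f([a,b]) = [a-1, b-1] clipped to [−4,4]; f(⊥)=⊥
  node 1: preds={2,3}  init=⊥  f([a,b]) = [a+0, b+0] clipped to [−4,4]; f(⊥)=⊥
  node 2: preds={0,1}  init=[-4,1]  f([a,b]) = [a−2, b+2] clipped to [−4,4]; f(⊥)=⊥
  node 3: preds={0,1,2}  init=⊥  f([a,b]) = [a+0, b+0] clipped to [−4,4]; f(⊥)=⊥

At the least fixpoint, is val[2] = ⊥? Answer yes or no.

Worklist (13 pops):
  #1 pop 0: in=[-4,1] → [-4,0] (was ⊥); enqueue []
  #2 pop 1: in=[-4,1] → [-4,1] (was ⊥); enqueue [0]
  #3 pop 2: in=[-4,1] → [-4,3] (was [-4,1]); enqueue [1]
  #4 pop 3: in=[-4,3] → [-4,3] (was ⊥); enqueue []
  #5 pop 0: in=[-4,3] → [-4,2] (was [-4,0]); enqueue [2,3]
  #6 pop 1: in=[-4,3] → [-4,3] (was [-4,1]); enqueue [0]
  #7 pop 2: in=[-4,3] → [-4,4] (was [-4,3]); enqueue [1]
  #8 pop 3: in=[-4,4] → [-4,4] (was [-4,3]); enqueue []
  #9 pop 0: in=[-4,4] → [-4,3] (was [-4,2]); enqueue [2,3]
  #10 pop 1: in=[-4,4] → [-4,4] (was [-4,3]); enqueue [0]
  #11 pop 2: in=[-4,4] → [-4,4] (no change)
  #12 pop 3: in=[-4,4] → [-4,4] (no change)
  #13 pop 0: in=[-4,4] → [-4,3] (no change)

Fixpoint:
  val[0] = [-4,3]
  val[1] = [-4,4]
  val[2] = [-4,4]
  val[3] = [-4,4]

no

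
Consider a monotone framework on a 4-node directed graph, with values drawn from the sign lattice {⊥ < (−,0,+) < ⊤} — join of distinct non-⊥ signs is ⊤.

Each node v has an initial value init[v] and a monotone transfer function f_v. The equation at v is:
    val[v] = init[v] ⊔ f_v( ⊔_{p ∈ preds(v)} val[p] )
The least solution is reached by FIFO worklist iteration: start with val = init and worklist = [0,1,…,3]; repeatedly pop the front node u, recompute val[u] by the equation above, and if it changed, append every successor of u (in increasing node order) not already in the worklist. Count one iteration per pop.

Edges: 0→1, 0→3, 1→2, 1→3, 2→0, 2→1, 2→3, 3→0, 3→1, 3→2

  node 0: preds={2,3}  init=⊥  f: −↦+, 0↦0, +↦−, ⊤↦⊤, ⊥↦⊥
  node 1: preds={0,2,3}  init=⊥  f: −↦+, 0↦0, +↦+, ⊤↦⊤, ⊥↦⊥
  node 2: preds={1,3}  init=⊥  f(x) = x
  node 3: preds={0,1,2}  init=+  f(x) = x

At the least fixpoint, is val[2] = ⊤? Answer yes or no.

yes

Iteration log — 8 steps:
  step 1. node 0  ⊔preds=+  new=−  old=⊥  +wl: 
  step 2. node 1  ⊔preds=⊤  new=⊤  old=⊥  +wl: 
  step 3. node 2  ⊔preds=⊤  new=⊤  old=⊥  +wl: 0,1
  step 4. node 3  ⊔preds=⊤  new=⊤  old=+  +wl: 2
  step 5. node 0  ⊔preds=⊤  new=⊤  old=−  +wl: 3
  step 6. node 1  ⊔preds=⊤  new=⊤  stable
  step 7. node 2  ⊔preds=⊤  new=⊤  stable
  step 8. node 3  ⊔preds=⊤  new=⊤  stable

Least fixpoint reached:
  node 0: ⊤
  node 1: ⊤
  node 2: ⊤
  node 3: ⊤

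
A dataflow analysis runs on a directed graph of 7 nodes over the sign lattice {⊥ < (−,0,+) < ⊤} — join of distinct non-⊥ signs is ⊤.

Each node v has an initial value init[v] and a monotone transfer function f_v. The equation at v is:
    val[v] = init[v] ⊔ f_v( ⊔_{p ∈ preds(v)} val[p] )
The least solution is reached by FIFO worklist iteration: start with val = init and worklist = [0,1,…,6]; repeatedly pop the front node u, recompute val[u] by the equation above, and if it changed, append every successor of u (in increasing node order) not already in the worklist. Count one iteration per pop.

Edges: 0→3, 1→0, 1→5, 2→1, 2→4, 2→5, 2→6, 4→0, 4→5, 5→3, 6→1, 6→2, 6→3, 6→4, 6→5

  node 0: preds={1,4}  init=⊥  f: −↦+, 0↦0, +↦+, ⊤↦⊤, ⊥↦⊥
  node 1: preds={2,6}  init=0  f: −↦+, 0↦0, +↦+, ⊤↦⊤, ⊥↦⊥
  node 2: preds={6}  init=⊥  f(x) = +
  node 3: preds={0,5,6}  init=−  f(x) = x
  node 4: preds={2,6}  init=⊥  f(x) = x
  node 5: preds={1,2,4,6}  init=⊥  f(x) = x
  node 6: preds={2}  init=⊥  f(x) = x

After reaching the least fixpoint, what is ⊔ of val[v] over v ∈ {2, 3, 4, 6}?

Trace (13 dequeues):
  [1] u=0 | in 0 | out 0 | prev ⊥ | push {}
  [2] u=1 | in ⊥ | out 0 | ==
  [3] u=2 | in ⊥ | out + | prev ⊥ | push {1}
  [4] u=3 | in 0 | out ⊤ | prev − | push {}
  [5] u=4 | in + | out + | prev ⊥ | push {0}
  [6] u=5 | in ⊤ | out ⊤ | prev ⊥ | push {3}
  [7] u=6 | in + | out + | prev ⊥ | push {2,4,5}
  [8] u=1 | in + | out ⊤ | prev 0 | push {}
  [9] u=0 | in ⊤ | out ⊤ | prev 0 | push {}
  [10] u=3 | in ⊤ | out ⊤ | ==
  [11] u=2 | in + | out + | ==
  [12] u=4 | in + | out + | ==
  [13] u=5 | in ⊤ | out ⊤ | ==

Converged values:
  [0] ⊤
  [1] ⊤
  [2] +
  [3] ⊤
  [4] +
  [5] ⊤
  [6] +

⊤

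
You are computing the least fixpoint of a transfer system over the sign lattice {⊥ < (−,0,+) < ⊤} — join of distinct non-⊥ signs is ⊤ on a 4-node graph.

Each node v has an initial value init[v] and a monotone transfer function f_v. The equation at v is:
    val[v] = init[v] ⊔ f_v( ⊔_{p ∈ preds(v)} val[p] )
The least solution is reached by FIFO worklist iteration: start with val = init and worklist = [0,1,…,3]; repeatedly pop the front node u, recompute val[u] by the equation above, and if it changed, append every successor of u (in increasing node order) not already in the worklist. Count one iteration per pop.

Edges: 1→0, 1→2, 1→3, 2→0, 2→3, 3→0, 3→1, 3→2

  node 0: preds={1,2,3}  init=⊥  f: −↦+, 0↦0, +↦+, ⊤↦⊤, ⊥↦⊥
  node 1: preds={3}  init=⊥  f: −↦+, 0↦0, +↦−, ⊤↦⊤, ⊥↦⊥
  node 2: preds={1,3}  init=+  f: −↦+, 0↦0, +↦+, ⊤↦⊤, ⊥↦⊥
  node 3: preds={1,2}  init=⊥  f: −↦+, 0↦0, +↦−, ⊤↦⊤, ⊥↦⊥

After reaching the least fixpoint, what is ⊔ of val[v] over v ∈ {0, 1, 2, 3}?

⊤

Trace (14 dequeues):
  [1] u=0 | in + | out + | prev ⊥ | push {}
  [2] u=1 | in ⊥ | out ⊥ | ==
  [3] u=2 | in ⊥ | out + | ==
  [4] u=3 | in + | out − | prev ⊥ | push {0,1,2}
  [5] u=0 | in ⊤ | out ⊤ | prev + | push {}
  [6] u=1 | in − | out + | prev ⊥ | push {0,3}
  [7] u=2 | in ⊤ | out ⊤ | prev + | push {}
  [8] u=0 | in ⊤ | out ⊤ | ==
  [9] u=3 | in ⊤ | out ⊤ | prev − | push {0,1,2}
  [10] u=0 | in ⊤ | out ⊤ | ==
  [11] u=1 | in ⊤ | out ⊤ | prev + | push {0,3}
  [12] u=2 | in ⊤ | out ⊤ | ==
  [13] u=0 | in ⊤ | out ⊤ | ==
  [14] u=3 | in ⊤ | out ⊤ | ==

Converged values:
  [0] ⊤
  [1] ⊤
  [2] ⊤
  [3] ⊤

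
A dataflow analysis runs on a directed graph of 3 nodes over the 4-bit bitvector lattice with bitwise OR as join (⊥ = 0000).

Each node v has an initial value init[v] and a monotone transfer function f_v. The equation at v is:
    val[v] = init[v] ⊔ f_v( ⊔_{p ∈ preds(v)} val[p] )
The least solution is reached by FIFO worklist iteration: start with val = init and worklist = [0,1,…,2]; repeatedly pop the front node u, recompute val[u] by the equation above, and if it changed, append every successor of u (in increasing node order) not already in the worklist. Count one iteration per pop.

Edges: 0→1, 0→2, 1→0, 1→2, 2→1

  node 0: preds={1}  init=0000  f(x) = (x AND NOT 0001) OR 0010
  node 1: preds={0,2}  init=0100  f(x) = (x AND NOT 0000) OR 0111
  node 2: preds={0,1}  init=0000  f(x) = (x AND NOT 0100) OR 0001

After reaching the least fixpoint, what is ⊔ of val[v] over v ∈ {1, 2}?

0111

Worklist (5 pops):
  #1 pop 0: in=0100 → 0110 (was 0000); enqueue []
  #2 pop 1: in=0110 → 0111 (was 0100); enqueue [0]
  #3 pop 2: in=0111 → 0011 (was 0000); enqueue [1]
  #4 pop 0: in=0111 → 0110 (no change)
  #5 pop 1: in=0111 → 0111 (no change)

Fixpoint:
  val[0] = 0110
  val[1] = 0111
  val[2] = 0011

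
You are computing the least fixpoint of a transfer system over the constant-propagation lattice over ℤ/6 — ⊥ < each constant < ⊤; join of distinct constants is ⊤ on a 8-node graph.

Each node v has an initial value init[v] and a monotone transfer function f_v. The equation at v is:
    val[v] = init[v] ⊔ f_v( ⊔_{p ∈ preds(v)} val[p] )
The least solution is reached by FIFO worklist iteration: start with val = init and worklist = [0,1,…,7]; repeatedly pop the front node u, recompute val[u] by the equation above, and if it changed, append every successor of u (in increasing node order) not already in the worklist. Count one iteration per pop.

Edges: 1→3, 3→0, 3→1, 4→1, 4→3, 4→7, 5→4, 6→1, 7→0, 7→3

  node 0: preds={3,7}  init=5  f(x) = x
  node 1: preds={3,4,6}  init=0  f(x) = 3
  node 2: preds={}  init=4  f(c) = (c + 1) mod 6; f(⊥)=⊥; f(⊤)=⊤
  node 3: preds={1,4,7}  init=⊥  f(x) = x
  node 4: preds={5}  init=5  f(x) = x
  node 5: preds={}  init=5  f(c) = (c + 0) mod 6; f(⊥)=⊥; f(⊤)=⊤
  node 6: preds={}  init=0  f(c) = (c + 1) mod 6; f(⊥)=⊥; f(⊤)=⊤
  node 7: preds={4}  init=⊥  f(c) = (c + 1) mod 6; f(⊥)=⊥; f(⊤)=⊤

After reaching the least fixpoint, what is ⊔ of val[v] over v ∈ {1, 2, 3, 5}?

Iteration log — 11 steps:
  step 1. node 0  ⊔preds=⊥  new=5  stable
  step 2. node 1  ⊔preds=⊤  new=⊤  old=0  +wl: 
  step 3. node 2  ⊔preds=⊥  new=4  stable
  step 4. node 3  ⊔preds=⊤  new=⊤  old=⊥  +wl: 0,1
  step 5. node 4  ⊔preds=5  new=5  stable
  step 6. node 5  ⊔preds=⊥  new=5  stable
  step 7. node 6  ⊔preds=⊥  new=0  stable
  step 8. node 7  ⊔preds=5  new=0  old=⊥  +wl: 3
  step 9. node 0  ⊔preds=⊤  new=⊤  old=5  +wl: 
  step 10. node 1  ⊔preds=⊤  new=⊤  stable
  step 11. node 3  ⊔preds=⊤  new=⊤  stable

Least fixpoint reached:
  node 0: ⊤
  node 1: ⊤
  node 2: 4
  node 3: ⊤
  node 4: 5
  node 5: 5
  node 6: 0
  node 7: 0

⊤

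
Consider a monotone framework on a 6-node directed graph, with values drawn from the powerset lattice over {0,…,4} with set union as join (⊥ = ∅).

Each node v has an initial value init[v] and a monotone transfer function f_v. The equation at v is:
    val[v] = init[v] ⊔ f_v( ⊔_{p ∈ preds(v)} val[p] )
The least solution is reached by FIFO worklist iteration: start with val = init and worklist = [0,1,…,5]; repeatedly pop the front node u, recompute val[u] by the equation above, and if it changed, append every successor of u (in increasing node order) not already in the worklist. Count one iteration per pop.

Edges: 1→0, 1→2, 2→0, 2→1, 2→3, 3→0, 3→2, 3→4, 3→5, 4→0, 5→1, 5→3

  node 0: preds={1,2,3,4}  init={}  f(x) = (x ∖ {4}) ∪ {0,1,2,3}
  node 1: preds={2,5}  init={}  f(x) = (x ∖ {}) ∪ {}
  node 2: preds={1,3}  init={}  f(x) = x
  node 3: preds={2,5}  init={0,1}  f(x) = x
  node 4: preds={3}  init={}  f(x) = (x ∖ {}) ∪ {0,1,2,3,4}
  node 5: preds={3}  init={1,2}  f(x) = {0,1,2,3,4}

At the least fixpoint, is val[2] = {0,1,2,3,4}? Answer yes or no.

yes

Worklist (15 pops):
  #1 pop 0: in={0,1} → {0,1,2,3} (was {}); enqueue []
  #2 pop 1: in={1,2} → {1,2} (was {}); enqueue [0]
  #3 pop 2: in={0,1,2} → {0,1,2} (was {}); enqueue [1]
  #4 pop 3: in={0,1,2} → {0,1,2} (was {0,1}); enqueue [2]
  #5 pop 4: in={0,1,2} → {0,1,2,3,4} (was {}); enqueue []
  #6 pop 5: in={0,1,2} → {0,1,2,3,4} (was {1,2}); enqueue [3]
  #7 pop 0: in={0,1,2,3,4} → {0,1,2,3} (no change)
  #8 pop 1: in={0,1,2,3,4} → {0,1,2,3,4} (was {1,2}); enqueue [0]
  #9 pop 2: in={0,1,2,3,4} → {0,1,2,3,4} (was {0,1,2}); enqueue [1]
  #10 pop 3: in={0,1,2,3,4} → {0,1,2,3,4} (was {0,1,2}); enqueue [2,4,5]
  #11 pop 0: in={0,1,2,3,4} → {0,1,2,3} (no change)
  #12 pop 1: in={0,1,2,3,4} → {0,1,2,3,4} (no change)
  #13 pop 2: in={0,1,2,3,4} → {0,1,2,3,4} (no change)
  #14 pop 4: in={0,1,2,3,4} → {0,1,2,3,4} (no change)
  #15 pop 5: in={0,1,2,3,4} → {0,1,2,3,4} (no change)

Fixpoint:
  val[0] = {0,1,2,3}
  val[1] = {0,1,2,3,4}
  val[2] = {0,1,2,3,4}
  val[3] = {0,1,2,3,4}
  val[4] = {0,1,2,3,4}
  val[5] = {0,1,2,3,4}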